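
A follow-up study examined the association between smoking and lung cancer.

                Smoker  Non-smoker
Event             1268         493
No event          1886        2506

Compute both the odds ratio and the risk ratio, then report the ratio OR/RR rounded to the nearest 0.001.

Reading the table with exposure as columns: a = 1268 (Smoker, case), b = 1886 (Smoker, non-case), c = 493 (Non-smoker, case), d = 2506.
OR = (1268·2506)/(1886·493) = 3177608/929798 = 3.41753
Risk in exposed = 1268/3154 = 0.40203; risk in unexposed = 493/2999 = 0.16439; RR = 2.44561
OR/RR = 3.41753 / 2.44561 = 1.39741
The outcome is not rare, so the OR lies further from 1 than the RR.

1.397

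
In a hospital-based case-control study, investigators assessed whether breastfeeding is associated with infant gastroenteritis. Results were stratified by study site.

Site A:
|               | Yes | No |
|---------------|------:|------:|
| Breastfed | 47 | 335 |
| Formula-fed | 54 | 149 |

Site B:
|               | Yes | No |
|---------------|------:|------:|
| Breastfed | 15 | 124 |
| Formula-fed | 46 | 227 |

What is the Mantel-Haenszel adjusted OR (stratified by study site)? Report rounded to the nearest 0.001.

OR_MH = Σ(aᵢdᵢ/nᵢ) / Σ(bᵢcᵢ/nᵢ), where nᵢ is the stratum total.
Stratum 1 (Site A): n = 585; a·d/n = 47·149/585 = 11.9709; b·c/n = 335·54/585 = 30.9231
Stratum 2 (Site B): n = 412; a·d/n = 15·227/412 = 8.2646; b·c/n = 124·46/412 = 13.8447
OR_MH = (11.9709 + 8.2646) / (30.9231 + 13.8447) = 20.2355 / 44.7677 = 0.45201

0.452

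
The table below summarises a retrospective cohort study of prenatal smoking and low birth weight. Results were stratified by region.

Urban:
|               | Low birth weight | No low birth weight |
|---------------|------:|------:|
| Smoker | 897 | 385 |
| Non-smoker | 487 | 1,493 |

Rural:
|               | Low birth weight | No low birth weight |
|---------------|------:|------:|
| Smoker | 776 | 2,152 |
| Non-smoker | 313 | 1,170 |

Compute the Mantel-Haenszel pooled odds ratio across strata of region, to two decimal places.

2.93

OR_MH = Σ(aᵢdᵢ/nᵢ) / Σ(bᵢcᵢ/nᵢ), where nᵢ is the stratum total.
Stratum 1 (Urban): n = 3262; a·d/n = 897·1493/3262 = 410.5521; b·c/n = 385·487/3262 = 57.4785
Stratum 2 (Rural): n = 4411; a·d/n = 776·1170/4411 = 205.8309; b·c/n = 2152·313/4411 = 152.7037
OR_MH = (410.5521 + 205.8309) / (57.4785 + 152.7037) = 616.3830 / 210.1822 = 2.93261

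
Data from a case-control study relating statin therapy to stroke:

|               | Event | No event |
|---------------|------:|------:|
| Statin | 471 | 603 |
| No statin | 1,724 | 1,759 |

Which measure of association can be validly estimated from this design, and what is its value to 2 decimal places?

0.80

Cells: a = 471, b = 603, c = 1724, d = 1759.
This is a case-control study: participants were sampled on outcome status, so risks in the source population cannot be estimated directly — relative risk is not valid here. The odds ratio is the appropriate measure.
OR = (a·d)/(b·c) = (471 × 1759) / (603 × 1724) = 828489 / 1039572 = 0.79695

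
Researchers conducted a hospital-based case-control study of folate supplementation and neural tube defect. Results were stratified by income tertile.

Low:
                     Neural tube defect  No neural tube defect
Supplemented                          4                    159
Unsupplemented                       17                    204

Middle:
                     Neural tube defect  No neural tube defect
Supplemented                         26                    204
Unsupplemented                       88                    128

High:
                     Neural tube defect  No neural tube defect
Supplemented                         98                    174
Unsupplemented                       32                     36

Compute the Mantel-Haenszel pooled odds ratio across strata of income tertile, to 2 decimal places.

OR_MH = Σ(aᵢdᵢ/nᵢ) / Σ(bᵢcᵢ/nᵢ), where nᵢ is the stratum total.
Stratum 1 (Low): n = 384; a·d/n = 4·204/384 = 2.1250; b·c/n = 159·17/384 = 7.0391
Stratum 2 (Middle): n = 446; a·d/n = 26·128/446 = 7.4619; b·c/n = 204·88/446 = 40.2511
Stratum 3 (High): n = 340; a·d/n = 98·36/340 = 10.3765; b·c/n = 174·32/340 = 16.3765
OR_MH = (2.1250 + 7.4619 + 10.3765) / (7.0391 + 40.2511 + 16.3765) = 19.9634 / 63.6667 = 0.31356

0.31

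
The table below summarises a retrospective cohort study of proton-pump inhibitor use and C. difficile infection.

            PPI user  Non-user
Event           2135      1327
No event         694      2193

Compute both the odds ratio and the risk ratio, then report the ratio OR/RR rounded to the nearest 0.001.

Reading the table with exposure as columns: a = 2135 (PPI user, case), b = 694 (PPI user, non-case), c = 1327 (Non-user, case), d = 2193.
OR = (2135·2193)/(694·1327) = 4682055/920938 = 5.08401
Risk in exposed = 2135/2829 = 0.75468; risk in unexposed = 1327/3520 = 0.37699; RR = 2.00187
OR/RR = 5.08401 / 2.00187 = 2.53962
The outcome is not rare, so the OR lies further from 1 than the RR.

2.540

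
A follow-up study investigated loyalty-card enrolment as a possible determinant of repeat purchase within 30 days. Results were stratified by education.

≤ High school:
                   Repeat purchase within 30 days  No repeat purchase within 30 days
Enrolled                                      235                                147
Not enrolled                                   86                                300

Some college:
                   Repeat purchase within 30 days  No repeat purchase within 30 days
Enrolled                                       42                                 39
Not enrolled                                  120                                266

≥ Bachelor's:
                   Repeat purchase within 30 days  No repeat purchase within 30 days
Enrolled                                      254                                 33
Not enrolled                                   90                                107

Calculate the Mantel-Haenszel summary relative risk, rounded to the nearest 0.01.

RR_MH = Σ(aᵢ·n₀ᵢ/nᵢ) / Σ(cᵢ·n₁ᵢ/nᵢ), with n₁ᵢ = aᵢ+bᵢ (exposed), n₀ᵢ = cᵢ+dᵢ (unexposed), nᵢ = n₁ᵢ+n₀ᵢ.
Stratum 1 (≤ High school): n₁ = 382, n₀ = 386, n = 768; a·n₀/n = 235·386/768 = 118.1120; c·n₁/n = 86·382/768 = 42.7760
Stratum 2 (Some college): n₁ = 81, n₀ = 386, n = 467; a·n₀/n = 42·386/467 = 34.7152; c·n₁/n = 120·81/467 = 20.8137
Stratum 3 (≥ Bachelor's): n₁ = 287, n₀ = 197, n = 484; a·n₀/n = 254·197/484 = 103.3843; c·n₁/n = 90·287/484 = 53.3678
RR_MH = (118.1120 + 34.7152 + 103.3843) / (42.7760 + 20.8137 + 53.3678) = 256.2115 / 116.9575 = 2.19064

2.19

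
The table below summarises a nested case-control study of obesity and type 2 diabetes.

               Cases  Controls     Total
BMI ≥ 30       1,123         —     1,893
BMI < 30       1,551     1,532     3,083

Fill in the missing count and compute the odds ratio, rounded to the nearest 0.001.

1.441

The missing cell is in the exposed row: 1893 − 1123 = 770.
So a = 1123, b = 770, c = 1551, d = 1532.
OR = (a·d)/(b·c) = (1123 × 1532) / (770 × 1551) = 1720436 / 1194270 = 1.44058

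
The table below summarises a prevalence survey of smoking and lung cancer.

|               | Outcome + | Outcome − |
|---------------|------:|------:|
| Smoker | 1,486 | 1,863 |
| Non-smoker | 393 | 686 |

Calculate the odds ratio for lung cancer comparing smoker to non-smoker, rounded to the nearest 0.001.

Cells: a = 1486, b = 1863, c = 393, d = 686.
OR = (a·d)/(b·c) = (1486 × 686) / (1863 × 393) = 1019396 / 732159 = 1.39232
The odds of lung cancer are about 1.39 times as high in the smoker group.

1.392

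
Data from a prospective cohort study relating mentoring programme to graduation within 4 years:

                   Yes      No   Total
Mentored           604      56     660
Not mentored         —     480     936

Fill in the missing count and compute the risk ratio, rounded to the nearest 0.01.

The missing cell is in the unexposed row: 936 − 480 = 456.
So a = 604, b = 56, c = 456, d = 480.
RR = [a/(a+b)] / [c/(c+d)] = (604/660) / (456/936) = 0.91515/0.48718 = 1.87847

1.88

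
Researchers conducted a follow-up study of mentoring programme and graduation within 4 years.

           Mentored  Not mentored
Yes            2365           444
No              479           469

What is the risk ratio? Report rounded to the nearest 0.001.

1.710

Reading the table with exposure as columns: a = 2365 (Mentored, case), b = 479 (Mentored, non-case), c = 444 (Not mentored, case), d = 469.
Risk in exposed = 2365/2844 = 0.83158; risk in unexposed = 444/913 = 0.48631.
RR = 0.83158 / 0.48631 = 1.70997
The risk among the exposed is 1.71 times that among the unexposed.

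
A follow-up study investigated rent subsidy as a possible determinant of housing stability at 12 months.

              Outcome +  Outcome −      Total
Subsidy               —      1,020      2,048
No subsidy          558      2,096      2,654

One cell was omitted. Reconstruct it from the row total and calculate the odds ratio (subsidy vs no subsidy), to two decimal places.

The missing cell is in the exposed row: 2048 − 1020 = 1028.
So a = 1028, b = 1020, c = 558, d = 2096.
OR = (a·d)/(b·c) = (1028 × 2096) / (1020 × 558) = 2154688 / 569160 = 3.78573

3.79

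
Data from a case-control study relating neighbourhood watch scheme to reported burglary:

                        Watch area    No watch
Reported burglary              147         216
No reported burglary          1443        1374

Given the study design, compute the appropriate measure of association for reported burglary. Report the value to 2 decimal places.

Reading the table with exposure as columns: a = 147 (Watch area, case), b = 1443 (Watch area, non-case), c = 216 (No watch, case), d = 1374.
This is a case-control study: participants were sampled on outcome status, so risks in the source population cannot be estimated directly — relative risk is not valid here. The odds ratio is the appropriate measure.
OR = (a·d)/(b·c) = (147 × 1374) / (1443 × 216) = 201978 / 311688 = 0.64801

0.65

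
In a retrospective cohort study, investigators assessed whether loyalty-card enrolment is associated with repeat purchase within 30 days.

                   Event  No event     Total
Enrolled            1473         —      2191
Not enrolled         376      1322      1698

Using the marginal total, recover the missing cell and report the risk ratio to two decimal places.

The missing cell is in the exposed row: 2191 − 1473 = 718.
So a = 1473, b = 718, c = 376, d = 1322.
RR = [a/(a+b)] / [c/(c+d)] = (1473/2191) / (376/1698) = 0.67230/0.22144 = 3.03606

3.04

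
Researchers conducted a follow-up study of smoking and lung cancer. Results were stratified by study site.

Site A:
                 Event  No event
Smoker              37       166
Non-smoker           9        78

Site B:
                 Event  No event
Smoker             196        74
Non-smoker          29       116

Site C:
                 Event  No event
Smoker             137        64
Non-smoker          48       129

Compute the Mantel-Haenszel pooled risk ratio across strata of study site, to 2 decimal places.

2.84

RR_MH = Σ(aᵢ·n₀ᵢ/nᵢ) / Σ(cᵢ·n₁ᵢ/nᵢ), with n₁ᵢ = aᵢ+bᵢ (exposed), n₀ᵢ = cᵢ+dᵢ (unexposed), nᵢ = n₁ᵢ+n₀ᵢ.
Stratum 1 (Site A): n₁ = 203, n₀ = 87, n = 290; a·n₀/n = 37·87/290 = 11.1000; c·n₁/n = 9·203/290 = 6.3000
Stratum 2 (Site B): n₁ = 270, n₀ = 145, n = 415; a·n₀/n = 196·145/415 = 68.4819; c·n₁/n = 29·270/415 = 18.8675
Stratum 3 (Site C): n₁ = 201, n₀ = 177, n = 378; a·n₀/n = 137·177/378 = 64.1508; c·n₁/n = 48·201/378 = 25.5238
RR_MH = (11.1000 + 68.4819 + 64.1508) / (6.3000 + 18.8675 + 25.5238) = 143.7327 / 50.6913 = 2.83545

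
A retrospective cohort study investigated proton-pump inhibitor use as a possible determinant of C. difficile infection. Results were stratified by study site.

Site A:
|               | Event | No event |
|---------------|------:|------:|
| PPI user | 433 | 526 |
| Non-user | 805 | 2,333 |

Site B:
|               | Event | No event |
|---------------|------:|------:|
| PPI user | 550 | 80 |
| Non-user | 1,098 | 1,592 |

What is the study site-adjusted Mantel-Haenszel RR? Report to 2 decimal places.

RR_MH = Σ(aᵢ·n₀ᵢ/nᵢ) / Σ(cᵢ·n₁ᵢ/nᵢ), with n₁ᵢ = aᵢ+bᵢ (exposed), n₀ᵢ = cᵢ+dᵢ (unexposed), nᵢ = n₁ᵢ+n₀ᵢ.
Stratum 1 (Site A): n₁ = 959, n₀ = 3138, n = 4097; a·n₀/n = 433·3138/4097 = 331.6461; c·n₁/n = 805·959/4097 = 188.4293
Stratum 2 (Site B): n₁ = 630, n₀ = 2690, n = 3320; a·n₀/n = 550·2690/3320 = 445.6325; c·n₁/n = 1098·630/3320 = 208.3554
RR_MH = (331.6461 + 445.6325) / (188.4293 + 208.3554) = 777.2786 / 396.7848 = 1.95894

1.96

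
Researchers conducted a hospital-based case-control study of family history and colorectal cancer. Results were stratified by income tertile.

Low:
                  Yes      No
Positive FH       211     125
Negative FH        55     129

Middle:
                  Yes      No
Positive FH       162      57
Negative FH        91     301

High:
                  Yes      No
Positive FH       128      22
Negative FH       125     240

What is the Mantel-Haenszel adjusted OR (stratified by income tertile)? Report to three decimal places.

7.091

OR_MH = Σ(aᵢdᵢ/nᵢ) / Σ(bᵢcᵢ/nᵢ), where nᵢ is the stratum total.
Stratum 1 (Low): n = 520; a·d/n = 211·129/520 = 52.3442; b·c/n = 125·55/520 = 13.2212
Stratum 2 (Middle): n = 611; a·d/n = 162·301/611 = 79.8069; b·c/n = 57·91/611 = 8.4894
Stratum 3 (High): n = 515; a·d/n = 128·240/515 = 59.6505; b·c/n = 22·125/515 = 5.3398
OR_MH = (52.3442 + 79.8069 + 59.6505) / (13.2212 + 8.4894 + 5.3398) = 191.8016 / 27.0503 = 7.09055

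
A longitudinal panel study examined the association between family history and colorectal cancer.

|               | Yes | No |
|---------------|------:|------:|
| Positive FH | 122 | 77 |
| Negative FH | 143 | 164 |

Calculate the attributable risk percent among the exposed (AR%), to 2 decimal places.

24.02

Cells: a = 122, b = 77, c = 143, d = 164.
Risk in exposed = 122/199 = 0.61307; risk in unexposed = 143/307 = 0.46580.
RR = 0.61307/0.46580 = 1.31616
AR% = (RR − 1)/RR × 100 = (1.31616 − 1)/1.31616 × 100 = 24.0215%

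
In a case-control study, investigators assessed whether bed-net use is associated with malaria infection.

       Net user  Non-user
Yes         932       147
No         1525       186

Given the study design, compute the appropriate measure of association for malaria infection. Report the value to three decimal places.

Reading the table with exposure as columns: a = 932 (Net user, case), b = 1525 (Net user, non-case), c = 147 (Non-user, case), d = 186.
This is a case-control study: participants were sampled on outcome status, so risks in the source population cannot be estimated directly — relative risk is not valid here. The odds ratio is the appropriate measure.
OR = (a·d)/(b·c) = (932 × 186) / (1525 × 147) = 173352 / 224175 = 0.77329

0.773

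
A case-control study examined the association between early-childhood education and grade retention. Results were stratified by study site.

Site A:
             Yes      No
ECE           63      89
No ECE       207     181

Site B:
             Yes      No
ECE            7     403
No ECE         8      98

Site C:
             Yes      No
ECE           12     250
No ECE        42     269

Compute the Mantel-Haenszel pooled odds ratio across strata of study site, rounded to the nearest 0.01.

0.48

OR_MH = Σ(aᵢdᵢ/nᵢ) / Σ(bᵢcᵢ/nᵢ), where nᵢ is the stratum total.
Stratum 1 (Site A): n = 540; a·d/n = 63·181/540 = 21.1167; b·c/n = 89·207/540 = 34.1167
Stratum 2 (Site B): n = 516; a·d/n = 7·98/516 = 1.3295; b·c/n = 403·8/516 = 6.2481
Stratum 3 (Site C): n = 573; a·d/n = 12·269/573 = 5.6335; b·c/n = 250·42/573 = 18.3246
OR_MH = (21.1167 + 1.3295 + 5.6335) / (34.1167 + 6.2481 + 18.3246) = 28.0796 / 58.6893 = 0.47845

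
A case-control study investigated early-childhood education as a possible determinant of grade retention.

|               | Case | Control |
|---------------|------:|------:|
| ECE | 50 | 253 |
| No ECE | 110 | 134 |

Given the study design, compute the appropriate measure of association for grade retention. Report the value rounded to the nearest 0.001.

Cells: a = 50, b = 253, c = 110, d = 134.
This is a case-control study: participants were sampled on outcome status, so risks in the source population cannot be estimated directly — relative risk is not valid here. The odds ratio is the appropriate measure.
OR = (a·d)/(b·c) = (50 × 134) / (253 × 110) = 6700 / 27830 = 0.24075

0.241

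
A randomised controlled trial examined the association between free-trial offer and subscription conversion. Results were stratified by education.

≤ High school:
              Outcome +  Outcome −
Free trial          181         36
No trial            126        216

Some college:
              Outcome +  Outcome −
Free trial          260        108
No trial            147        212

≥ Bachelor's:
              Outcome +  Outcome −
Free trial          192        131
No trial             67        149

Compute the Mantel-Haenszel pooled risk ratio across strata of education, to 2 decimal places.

RR_MH = Σ(aᵢ·n₀ᵢ/nᵢ) / Σ(cᵢ·n₁ᵢ/nᵢ), with n₁ᵢ = aᵢ+bᵢ (exposed), n₀ᵢ = cᵢ+dᵢ (unexposed), nᵢ = n₁ᵢ+n₀ᵢ.
Stratum 1 (≤ High school): n₁ = 217, n₀ = 342, n = 559; a·n₀/n = 181·342/559 = 110.7370; c·n₁/n = 126·217/559 = 48.9123
Stratum 2 (Some college): n₁ = 368, n₀ = 359, n = 727; a·n₀/n = 260·359/727 = 128.3906; c·n₁/n = 147·368/727 = 74.4099
Stratum 3 (≥ Bachelor's): n₁ = 323, n₀ = 216, n = 539; a·n₀/n = 192·216/539 = 76.9425; c·n₁/n = 67·323/539 = 40.1503
RR_MH = (110.7370 + 128.3906 + 76.9425) / (48.9123 + 74.4099 + 40.1503) = 316.0702 / 163.4725 = 1.93348

1.93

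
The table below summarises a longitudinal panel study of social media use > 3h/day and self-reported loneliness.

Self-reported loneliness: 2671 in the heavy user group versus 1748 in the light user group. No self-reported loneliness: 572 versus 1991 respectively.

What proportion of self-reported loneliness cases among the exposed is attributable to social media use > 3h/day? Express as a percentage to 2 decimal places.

From the description: a = 2671, b = 572, c = 1748, d = 1991.
Risk in exposed = 2671/3243 = 0.82362; risk in unexposed = 1748/3739 = 0.46750.
RR = 0.82362/0.46750 = 1.76174
AR% = (RR − 1)/RR × 100 = (1.76174 − 1)/1.76174 × 100 = 43.2378%

43.24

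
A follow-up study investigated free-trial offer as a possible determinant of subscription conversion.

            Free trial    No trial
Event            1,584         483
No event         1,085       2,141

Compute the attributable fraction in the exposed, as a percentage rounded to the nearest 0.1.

Reading the table with exposure as columns: a = 1584 (Free trial, case), b = 1085 (Free trial, non-case), c = 483 (No trial, case), d = 2141.
Risk in exposed = 1584/2669 = 0.59348; risk in unexposed = 483/2624 = 0.18407.
RR = 0.59348/0.18407 = 3.22421
AR% = (RR − 1)/RR × 100 = (3.22421 − 1)/3.22421 × 100 = 68.9846%

69.0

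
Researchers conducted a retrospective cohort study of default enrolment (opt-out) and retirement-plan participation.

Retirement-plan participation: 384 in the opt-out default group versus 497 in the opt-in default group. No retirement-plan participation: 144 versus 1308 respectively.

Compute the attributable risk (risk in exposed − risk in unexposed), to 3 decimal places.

From the description: a = 384, b = 144, c = 497, d = 1308.
Risk in exposed = 384/528 = 0.727273; risk in unexposed = 497/1805 = 0.275346.
Risk difference = 0.727273 − 0.275346 = 0.451926

0.452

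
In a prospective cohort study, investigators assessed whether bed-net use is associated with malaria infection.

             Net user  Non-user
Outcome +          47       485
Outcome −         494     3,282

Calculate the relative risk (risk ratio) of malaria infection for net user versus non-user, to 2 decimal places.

Reading the table with exposure as columns: a = 47 (Net user, case), b = 494 (Net user, non-case), c = 485 (Non-user, case), d = 3282.
Risk in exposed = 47/541 = 0.08688; risk in unexposed = 485/3767 = 0.12875.
RR = 0.08688 / 0.12875 = 0.67477
The risk is 33% lower among the exposed than among the unexposed.

0.67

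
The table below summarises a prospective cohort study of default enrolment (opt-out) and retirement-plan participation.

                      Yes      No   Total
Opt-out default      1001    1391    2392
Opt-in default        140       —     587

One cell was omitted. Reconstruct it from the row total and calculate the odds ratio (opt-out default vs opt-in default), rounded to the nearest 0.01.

2.30

The missing cell is in the unexposed row: 587 − 140 = 447.
So a = 1001, b = 1391, c = 140, d = 447.
OR = (a·d)/(b·c) = (1001 × 447) / (1391 × 140) = 447447 / 194740 = 2.29766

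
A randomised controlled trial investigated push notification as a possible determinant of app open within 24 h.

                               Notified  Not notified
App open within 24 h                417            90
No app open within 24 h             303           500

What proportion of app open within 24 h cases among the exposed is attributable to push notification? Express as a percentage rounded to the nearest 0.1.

73.7

Reading the table with exposure as columns: a = 417 (Notified, case), b = 303 (Notified, non-case), c = 90 (Not notified, case), d = 500.
Risk in exposed = 417/720 = 0.57917; risk in unexposed = 90/590 = 0.15254.
RR = 0.57917/0.15254 = 3.79676
AR% = (RR − 1)/RR × 100 = (3.79676 − 1)/3.79676 × 100 = 73.6617%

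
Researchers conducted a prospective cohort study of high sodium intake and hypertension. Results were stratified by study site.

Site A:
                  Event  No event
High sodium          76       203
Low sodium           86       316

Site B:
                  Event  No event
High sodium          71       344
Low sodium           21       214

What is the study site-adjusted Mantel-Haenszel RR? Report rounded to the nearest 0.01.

1.45

RR_MH = Σ(aᵢ·n₀ᵢ/nᵢ) / Σ(cᵢ·n₁ᵢ/nᵢ), with n₁ᵢ = aᵢ+bᵢ (exposed), n₀ᵢ = cᵢ+dᵢ (unexposed), nᵢ = n₁ᵢ+n₀ᵢ.
Stratum 1 (Site A): n₁ = 279, n₀ = 402, n = 681; a·n₀/n = 76·402/681 = 44.8634; c·n₁/n = 86·279/681 = 35.2335
Stratum 2 (Site B): n₁ = 415, n₀ = 235, n = 650; a·n₀/n = 71·235/650 = 25.6692; c·n₁/n = 21·415/650 = 13.4077
RR_MH = (44.8634 + 25.6692) / (35.2335 + 13.4077) = 70.5327 / 48.6412 = 1.45006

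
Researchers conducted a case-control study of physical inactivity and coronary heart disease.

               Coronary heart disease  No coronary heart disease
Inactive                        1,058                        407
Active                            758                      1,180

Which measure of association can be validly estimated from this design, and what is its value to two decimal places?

4.05

Cells: a = 1058, b = 407, c = 758, d = 1180.
This is a case-control study: participants were sampled on outcome status, so risks in the source population cannot be estimated directly — relative risk is not valid here. The odds ratio is the appropriate measure.
OR = (a·d)/(b·c) = (1058 × 1180) / (407 × 758) = 1248440 / 308506 = 4.04673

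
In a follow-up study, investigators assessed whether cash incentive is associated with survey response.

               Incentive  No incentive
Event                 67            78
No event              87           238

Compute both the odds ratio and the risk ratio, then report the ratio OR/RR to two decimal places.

1.33

Reading the table with exposure as columns: a = 67 (Incentive, case), b = 87 (Incentive, non-case), c = 78 (No incentive, case), d = 238.
OR = (67·238)/(87·78) = 15946/6786 = 2.34984
Risk in exposed = 67/154 = 0.43506; risk in unexposed = 78/316 = 0.24684; RR = 1.76257
OR/RR = 2.34984 / 1.76257 = 1.33319
The outcome is not rare, so the OR lies further from 1 than the RR.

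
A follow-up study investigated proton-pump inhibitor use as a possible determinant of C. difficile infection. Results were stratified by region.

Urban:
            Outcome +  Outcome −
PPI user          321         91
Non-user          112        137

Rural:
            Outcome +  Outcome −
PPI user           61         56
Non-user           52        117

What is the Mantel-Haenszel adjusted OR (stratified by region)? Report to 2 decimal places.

3.57

OR_MH = Σ(aᵢdᵢ/nᵢ) / Σ(bᵢcᵢ/nᵢ), where nᵢ is the stratum total.
Stratum 1 (Urban): n = 661; a·d/n = 321·137/661 = 66.5310; b·c/n = 91·112/661 = 15.4191
Stratum 2 (Rural): n = 286; a·d/n = 61·117/286 = 24.9545; b·c/n = 56·52/286 = 10.1818
OR_MH = (66.5310 + 24.9545) / (15.4191 + 10.1818) = 91.4856 / 25.6009 = 3.57353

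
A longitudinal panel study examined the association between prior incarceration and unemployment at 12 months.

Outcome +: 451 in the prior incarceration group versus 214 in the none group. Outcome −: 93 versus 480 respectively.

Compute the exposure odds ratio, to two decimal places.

10.88

From the description: a = 451, b = 93, c = 214, d = 480.
OR = (a·d)/(b·c) = (451 × 480) / (93 × 214) = 216480 / 19902 = 10.87730
The odds of unemployment at 12 months are about 10.88 times as high in the prior incarceration group.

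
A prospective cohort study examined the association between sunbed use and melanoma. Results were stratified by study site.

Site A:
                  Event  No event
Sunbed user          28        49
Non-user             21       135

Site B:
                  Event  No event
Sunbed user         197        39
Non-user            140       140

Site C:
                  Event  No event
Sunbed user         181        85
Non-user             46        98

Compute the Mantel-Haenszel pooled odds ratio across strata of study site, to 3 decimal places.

4.603

OR_MH = Σ(aᵢdᵢ/nᵢ) / Σ(bᵢcᵢ/nᵢ), where nᵢ is the stratum total.
Stratum 1 (Site A): n = 233; a·d/n = 28·135/233 = 16.2232; b·c/n = 49·21/233 = 4.4163
Stratum 2 (Site B): n = 516; a·d/n = 197·140/516 = 53.4496; b·c/n = 39·140/516 = 10.5814
Stratum 3 (Site C): n = 410; a·d/n = 181·98/410 = 43.2634; b·c/n = 85·46/410 = 9.5366
OR_MH = (16.2232 + 53.4496 + 43.2634) / (4.4163 + 10.5814 + 9.5366) = 112.9362 / 24.5343 = 4.60320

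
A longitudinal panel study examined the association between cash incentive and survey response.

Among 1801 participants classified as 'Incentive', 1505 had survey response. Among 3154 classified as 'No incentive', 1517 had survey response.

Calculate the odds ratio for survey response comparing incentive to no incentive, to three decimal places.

5.487

From the description: a = 1505, b = 296, c = 1517, d = 1637.
OR = (a·d)/(b·c) = (1505 × 1637) / (296 × 1517) = 2463685 / 449032 = 5.48666
The odds of survey response are about 5.49 times as high in the incentive group.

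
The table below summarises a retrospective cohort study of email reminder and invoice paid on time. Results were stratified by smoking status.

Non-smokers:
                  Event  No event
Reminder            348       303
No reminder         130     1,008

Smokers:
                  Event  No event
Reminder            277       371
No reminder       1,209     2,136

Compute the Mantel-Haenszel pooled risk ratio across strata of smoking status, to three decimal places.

RR_MH = Σ(aᵢ·n₀ᵢ/nᵢ) / Σ(cᵢ·n₁ᵢ/nᵢ), with n₁ᵢ = aᵢ+bᵢ (exposed), n₀ᵢ = cᵢ+dᵢ (unexposed), nᵢ = n₁ᵢ+n₀ᵢ.
Stratum 1 (Non-smokers): n₁ = 651, n₀ = 1138, n = 1789; a·n₀/n = 348·1138/1789 = 221.3661; c·n₁/n = 130·651/1789 = 47.3058
Stratum 2 (Smokers): n₁ = 648, n₀ = 3345, n = 3993; a·n₀/n = 277·3345/3993 = 232.0473; c·n₁/n = 1209·648/3993 = 196.2014
RR_MH = (221.3661 + 232.0473) / (47.3058 + 196.2014) = 453.4135 / 243.5071 = 1.86201

1.862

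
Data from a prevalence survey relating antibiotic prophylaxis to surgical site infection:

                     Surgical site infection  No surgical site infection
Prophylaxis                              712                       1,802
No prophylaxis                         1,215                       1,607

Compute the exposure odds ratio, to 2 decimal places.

0.52

Cells: a = 712, b = 1802, c = 1215, d = 1607.
OR = (a·d)/(b·c) = (712 × 1607) / (1802 × 1215) = 1144184 / 2189430 = 0.52259
Exposure is associated with lower odds of surgical site infection (OR = 0.52 < 1).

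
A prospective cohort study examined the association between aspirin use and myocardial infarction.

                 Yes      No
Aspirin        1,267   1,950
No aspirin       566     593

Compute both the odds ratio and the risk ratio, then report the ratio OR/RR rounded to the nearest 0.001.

0.844

Cells: a = 1267, b = 1950, c = 566, d = 593.
OR = (1267·593)/(1950·566) = 751331/1103700 = 0.68074
Risk in exposed = 1267/3217 = 0.39385; risk in unexposed = 566/1159 = 0.48835; RR = 0.80648
OR/RR = 0.68074 / 0.80648 = 0.84409
The outcome is not rare, so the OR lies further from 1 than the RR.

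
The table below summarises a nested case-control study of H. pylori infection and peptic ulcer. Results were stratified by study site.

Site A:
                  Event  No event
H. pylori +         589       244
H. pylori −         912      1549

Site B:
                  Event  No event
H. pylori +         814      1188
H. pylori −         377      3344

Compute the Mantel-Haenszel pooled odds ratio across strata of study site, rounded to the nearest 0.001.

5.161

OR_MH = Σ(aᵢdᵢ/nᵢ) / Σ(bᵢcᵢ/nᵢ), where nᵢ is the stratum total.
Stratum 1 (Site A): n = 3294; a·d/n = 589·1549/3294 = 276.9766; b·c/n = 244·912/3294 = 67.5556
Stratum 2 (Site B): n = 5723; a·d/n = 814·3344/5723 = 475.6275; b·c/n = 1188·377/5723 = 78.2590
OR_MH = (276.9766 + 475.6275) / (67.5556 + 78.2590) = 752.6041 / 145.8145 = 5.16138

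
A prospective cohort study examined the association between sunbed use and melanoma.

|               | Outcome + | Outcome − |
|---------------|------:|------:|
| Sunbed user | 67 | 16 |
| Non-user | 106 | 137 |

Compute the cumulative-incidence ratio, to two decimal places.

Cells: a = 67, b = 16, c = 106, d = 137.
Risk in exposed = 67/83 = 0.80723; risk in unexposed = 106/243 = 0.43621.
RR = 0.80723 / 0.43621 = 1.85053
The risk among the exposed is 1.85 times that among the unexposed.

1.85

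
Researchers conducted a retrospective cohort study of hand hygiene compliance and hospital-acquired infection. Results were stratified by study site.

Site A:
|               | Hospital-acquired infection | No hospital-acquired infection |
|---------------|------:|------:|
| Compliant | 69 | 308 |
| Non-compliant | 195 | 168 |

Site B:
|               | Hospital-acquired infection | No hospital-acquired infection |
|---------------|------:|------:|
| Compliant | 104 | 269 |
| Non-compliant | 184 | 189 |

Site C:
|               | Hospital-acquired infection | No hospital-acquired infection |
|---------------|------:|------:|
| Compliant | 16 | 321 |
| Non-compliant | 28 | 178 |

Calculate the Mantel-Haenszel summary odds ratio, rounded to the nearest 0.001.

0.288

OR_MH = Σ(aᵢdᵢ/nᵢ) / Σ(bᵢcᵢ/nᵢ), where nᵢ is the stratum total.
Stratum 1 (Site A): n = 740; a·d/n = 69·168/740 = 15.6649; b·c/n = 308·195/740 = 81.1622
Stratum 2 (Site B): n = 746; a·d/n = 104·189/746 = 26.3485; b·c/n = 269·184/746 = 66.3485
Stratum 3 (Site C): n = 543; a·d/n = 16·178/543 = 5.2449; b·c/n = 321·28/543 = 16.5525
OR_MH = (15.6649 + 26.3485 + 5.2449) / (81.1622 + 66.3485 + 16.5525) = 47.2583 / 164.0632 = 0.28805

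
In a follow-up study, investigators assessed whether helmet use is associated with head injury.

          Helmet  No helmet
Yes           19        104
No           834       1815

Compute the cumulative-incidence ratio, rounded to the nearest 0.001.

0.411

Reading the table with exposure as columns: a = 19 (Helmet, case), b = 834 (Helmet, non-case), c = 104 (No helmet, case), d = 1815.
Risk in exposed = 19/853 = 0.02227; risk in unexposed = 104/1919 = 0.05419.
RR = 0.02227 / 0.05419 = 0.41100
The risk is 59% lower among the exposed than among the unexposed.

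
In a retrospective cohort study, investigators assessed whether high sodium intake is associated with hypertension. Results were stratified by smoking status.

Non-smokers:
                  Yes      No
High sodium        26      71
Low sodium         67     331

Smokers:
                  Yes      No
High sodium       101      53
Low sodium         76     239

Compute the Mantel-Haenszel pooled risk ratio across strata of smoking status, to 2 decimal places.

RR_MH = Σ(aᵢ·n₀ᵢ/nᵢ) / Σ(cᵢ·n₁ᵢ/nᵢ), with n₁ᵢ = aᵢ+bᵢ (exposed), n₀ᵢ = cᵢ+dᵢ (unexposed), nᵢ = n₁ᵢ+n₀ᵢ.
Stratum 1 (Non-smokers): n₁ = 97, n₀ = 398, n = 495; a·n₀/n = 26·398/495 = 20.9051; c·n₁/n = 67·97/495 = 13.1293
Stratum 2 (Smokers): n₁ = 154, n₀ = 315, n = 469; a·n₀/n = 101·315/469 = 67.8358; c·n₁/n = 76·154/469 = 24.9552
RR_MH = (20.9051 + 67.8358) / (13.1293 + 24.9552) = 88.7409 / 38.0845 = 2.33010

2.33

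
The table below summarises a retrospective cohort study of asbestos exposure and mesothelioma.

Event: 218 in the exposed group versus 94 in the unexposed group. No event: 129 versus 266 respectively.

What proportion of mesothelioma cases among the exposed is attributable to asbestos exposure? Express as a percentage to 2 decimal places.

From the description: a = 218, b = 129, c = 94, d = 266.
Risk in exposed = 218/347 = 0.62824; risk in unexposed = 94/360 = 0.26111.
RR = 0.62824/0.26111 = 2.40603
AR% = (RR − 1)/RR × 100 = (2.40603 − 1)/2.40603 × 100 = 58.4378%

58.44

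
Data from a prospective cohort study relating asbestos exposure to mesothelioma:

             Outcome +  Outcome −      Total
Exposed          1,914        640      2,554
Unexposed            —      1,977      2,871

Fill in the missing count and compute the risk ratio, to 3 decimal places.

2.407

The missing cell is in the unexposed row: 2871 − 1977 = 894.
So a = 1914, b = 640, c = 894, d = 1977.
RR = [a/(a+b)] / [c/(c+d)] = (1914/2554) / (894/2871) = 0.74941/0.31139 = 2.40667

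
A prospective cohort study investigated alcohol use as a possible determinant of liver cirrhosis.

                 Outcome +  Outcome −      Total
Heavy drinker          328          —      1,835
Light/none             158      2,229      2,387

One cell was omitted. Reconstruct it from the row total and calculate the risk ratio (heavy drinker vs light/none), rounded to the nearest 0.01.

2.70

The missing cell is in the exposed row: 1835 − 328 = 1507.
So a = 328, b = 1507, c = 158, d = 2229.
RR = [a/(a+b)] / [c/(c+d)] = (328/1835) / (158/2387) = 0.17875/0.06619 = 2.70043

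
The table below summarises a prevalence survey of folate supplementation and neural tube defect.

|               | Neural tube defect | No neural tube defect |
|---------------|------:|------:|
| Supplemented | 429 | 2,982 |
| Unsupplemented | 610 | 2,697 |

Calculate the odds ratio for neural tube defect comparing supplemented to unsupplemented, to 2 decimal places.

Cells: a = 429, b = 2982, c = 610, d = 2697.
OR = (a·d)/(b·c) = (429 × 2697) / (2982 × 610) = 1157013 / 1819020 = 0.63606
Exposure is associated with lower odds of neural tube defect (OR = 0.64 < 1).

0.64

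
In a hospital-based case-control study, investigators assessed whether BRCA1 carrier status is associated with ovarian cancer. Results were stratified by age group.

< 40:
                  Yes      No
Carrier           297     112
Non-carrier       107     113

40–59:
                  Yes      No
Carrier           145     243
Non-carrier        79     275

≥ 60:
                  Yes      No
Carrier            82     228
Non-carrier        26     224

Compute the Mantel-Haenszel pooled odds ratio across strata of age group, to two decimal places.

2.52

OR_MH = Σ(aᵢdᵢ/nᵢ) / Σ(bᵢcᵢ/nᵢ), where nᵢ is the stratum total.
Stratum 1 (< 40): n = 629; a·d/n = 297·113/629 = 53.3561; b·c/n = 112·107/629 = 19.0525
Stratum 2 (40–59): n = 742; a·d/n = 145·275/742 = 53.7399; b·c/n = 243·79/742 = 25.8720
Stratum 3 (≥ 60): n = 560; a·d/n = 82·224/560 = 32.8000; b·c/n = 228·26/560 = 10.5857
OR_MH = (53.3561 + 53.7399 + 32.8000) / (19.0525 + 25.8720 + 10.5857) = 139.8960 / 55.5101 = 2.52019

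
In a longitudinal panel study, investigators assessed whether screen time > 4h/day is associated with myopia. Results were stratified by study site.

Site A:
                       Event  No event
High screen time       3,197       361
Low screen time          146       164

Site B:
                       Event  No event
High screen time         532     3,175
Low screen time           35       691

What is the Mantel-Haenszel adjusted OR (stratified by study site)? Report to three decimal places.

5.646

OR_MH = Σ(aᵢdᵢ/nᵢ) / Σ(bᵢcᵢ/nᵢ), where nᵢ is the stratum total.
Stratum 1 (Site A): n = 3868; a·d/n = 3197·164/3868 = 135.5502; b·c/n = 361·146/3868 = 13.6262
Stratum 2 (Site B): n = 4433; a·d/n = 532·691/4433 = 82.9262; b·c/n = 3175·35/4433 = 25.0677
OR_MH = (135.5502 + 82.9262) / (13.6262 + 25.0677) = 218.4764 / 38.6938 = 5.64628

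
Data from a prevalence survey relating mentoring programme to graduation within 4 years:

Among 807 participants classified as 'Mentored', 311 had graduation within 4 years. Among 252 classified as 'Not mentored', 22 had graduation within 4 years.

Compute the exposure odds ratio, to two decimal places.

6.56

From the description: a = 311, b = 496, c = 22, d = 230.
OR = (a·d)/(b·c) = (311 × 230) / (496 × 22) = 71530 / 10912 = 6.55517
The odds of graduation within 4 years are about 6.56 times as high in the mentored group.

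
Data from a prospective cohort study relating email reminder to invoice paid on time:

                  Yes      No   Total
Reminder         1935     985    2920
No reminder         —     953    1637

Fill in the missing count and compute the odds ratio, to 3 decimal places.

2.737

The missing cell is in the unexposed row: 1637 − 953 = 684.
So a = 1935, b = 985, c = 684, d = 953.
OR = (a·d)/(b·c) = (1935 × 953) / (985 × 684) = 1844055 / 673740 = 2.73704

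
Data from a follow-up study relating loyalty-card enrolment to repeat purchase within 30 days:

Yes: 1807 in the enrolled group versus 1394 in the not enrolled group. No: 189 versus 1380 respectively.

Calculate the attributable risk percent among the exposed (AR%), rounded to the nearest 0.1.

44.5

From the description: a = 1807, b = 189, c = 1394, d = 1380.
Risk in exposed = 1807/1996 = 0.90531; risk in unexposed = 1394/2774 = 0.50252.
RR = 0.90531/0.50252 = 1.80153
AR% = (RR − 1)/RR × 100 = (1.80153 − 1)/1.80153 × 100 = 44.4916%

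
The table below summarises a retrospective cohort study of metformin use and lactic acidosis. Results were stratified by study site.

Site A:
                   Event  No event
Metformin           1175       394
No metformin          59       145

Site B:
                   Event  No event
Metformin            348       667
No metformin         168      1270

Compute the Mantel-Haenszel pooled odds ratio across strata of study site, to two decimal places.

OR_MH = Σ(aᵢdᵢ/nᵢ) / Σ(bᵢcᵢ/nᵢ), where nᵢ is the stratum total.
Stratum 1 (Site A): n = 1773; a·d/n = 1175·145/1773 = 96.0942; b·c/n = 394·59/1773 = 13.1111
Stratum 2 (Site B): n = 2453; a·d/n = 348·1270/2453 = 180.1712; b·c/n = 667·168/2453 = 45.6812
OR_MH = (96.0942 + 180.1712) / (13.1111 + 45.6812) = 276.2654 / 58.7923 = 4.69901

4.70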